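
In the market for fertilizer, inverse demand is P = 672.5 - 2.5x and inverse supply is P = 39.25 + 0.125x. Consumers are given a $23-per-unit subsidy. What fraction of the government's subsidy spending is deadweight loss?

Pre-subsidy: 672.5 - 2.5x = 39.25 + 0.125x gives x* = 5066/21 and P* = 2915/42.
With the rebate, buyers effectively pay Pb = Ps − 23, where Ps is the price sellers receive.
On the curves, Pb = 672.5 - 2.5x and Ps = 39.25 + 0.125x; the wedge Ps − Pb = 23 gives 39.25 + 0.125x − (672.5 - 2.5x) = 23, so x' = 250.
Then Pb = 672.5 − 2.5·250 = 47.5 and Ps = 39.25 + 0.125·250 = 70.5.
ΔCS = ½(5066/21 + 250)(2915/42 − 47.5) = 2372680/441; ΔPS = ½(5066/21 + 250)(70.5 − 2915/42) = 118634/441.
Government spending = 23 × 250 = 5750.
DWL = ½ × 23 × (250 − 5066/21) = 2116/21; fraction = (2116/21) / 5750 = 46/2625.

DWL / government spending = 46/2625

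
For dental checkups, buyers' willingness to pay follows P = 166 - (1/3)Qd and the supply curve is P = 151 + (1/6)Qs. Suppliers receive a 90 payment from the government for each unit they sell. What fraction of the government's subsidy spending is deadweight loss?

Pre-subsidy: 166 - (1/3)Q = 151 + (1/6)Q gives Q* = 30 and P* = 156.
With the subsidy, sellers receive Ps = Pb + 90 for each unit, where Pb is the price buyers pay.
On the curves, Pb = 166 - (1/3)Q and Ps = 151 + (1/6)Q; the wedge Ps − Pb = 90 gives 151 + (1/6)Q − (166 - (1/3)Q) = 90, so Q' = 210.
Then Pb = 166 − (1/3)·210 = 96 and Ps = 151 + (1/6)·210 = 186.
ΔCS = ½(30 + 210)(156 − 96) = 7200; ΔPS = ½(30 + 210)(186 − 156) = 3600.
Government spending = 90 × 210 = 18900.
DWL = ½ × 90 × (210 − 30) = 8100; fraction = 8100 / 18900 = 3/7.

DWL / government spending = 3/7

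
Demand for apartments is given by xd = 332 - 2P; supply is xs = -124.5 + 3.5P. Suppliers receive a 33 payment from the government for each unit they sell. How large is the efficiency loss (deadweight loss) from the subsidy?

Pre-subsidy: 332 - 2P = -124.5 + 3.5P gives P* = 83, x* = 166.
With the subsidy, sellers receive Ps = Pb + 33 for each unit, where Pb is the price buyers pay.
Supply in terms of Pb becomes xs = -124.5 + 3.5(Pb + 33) = -9 + 3.5Pb. Setting this equal to demand: 332 - 2Pb = -9 + 3.5Pb, so Pb = 62.
Sellers receive Ps = 62 + 33 = 95; x' = 332 − 2·62 = 208.
The subsidy expands output by 208 − 166 = 42 past the efficient level; on those units the gap between marginal cost and willingness to pay runs from 0 up to 33.
DWL = ½ × 33 × 42 = 693.

Deadweight loss = 693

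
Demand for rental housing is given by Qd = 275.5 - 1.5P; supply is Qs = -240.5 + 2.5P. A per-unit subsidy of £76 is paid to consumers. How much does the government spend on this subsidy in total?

Government cost = £11647

Pre-subsidy: 275.5 - 1.5P = -240.5 + 2.5P gives P* = 129, Q* = 82.
With the rebate, buyers effectively pay Pb = Ps − 76, where Ps is the price sellers receive.
Demand in terms of Ps becomes Qd = 275.5 − 1.5(Ps − 76) = 389.5 - 1.5Ps. Setting this equal to supply: 389.5 - 1.5Ps = -240.5 + 2.5Ps, so Ps = 157.5.
Buyers pay Pb = 157.5 − 76 = 81.5; Q' = -240.5 + 2.5·157.5 = 153.25.
Government outlay = subsidy × quantity = 76 × 153.25 = 11647.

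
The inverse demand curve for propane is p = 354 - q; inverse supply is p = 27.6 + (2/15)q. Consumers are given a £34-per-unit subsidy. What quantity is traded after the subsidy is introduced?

q' = 318

Pre-subsidy: 354 - q = 27.6 + (2/15)q gives q* = 288 and p* = 66.
With the rebate, buyers effectively pay pb = ps − 34, where ps is the price sellers receive.
On the curves, pb = 354 - q and ps = 27.6 + (2/15)q; the wedge ps − pb = 34 gives 27.6 + (2/15)q − (354 - q) = 34, so q' = 318.
Then pb = 354 − 1·318 = 36 and ps = 27.6 + (2/15)·318 = 70.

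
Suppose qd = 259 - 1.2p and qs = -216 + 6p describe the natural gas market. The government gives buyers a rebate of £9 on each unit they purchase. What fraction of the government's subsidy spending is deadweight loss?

Pre-subsidy: 259 - 1.2p = -216 + 6p gives p* = 2375/36, q* = 1079/6.
With the rebate, buyers effectively pay pb = ps − 9, where ps is the price sellers receive.
Demand in terms of ps becomes qd = 259 − 1.2(ps − 9) = 269.8 - 1.2ps. Setting this equal to supply: 269.8 - 1.2ps = -216 + 6ps, so ps = 2429/36.
Buyers pay pb = 2429/36 − 9 = 2105/36; q' = -216 + 6·(2429/36) = 1133/6.
ΔCS = ½(1079/6 + 1133/6)(2375/36 − 2105/36) = 1382.5; ΔPS = ½(1079/6 + 1133/6)(2429/36 − 2375/36) = 276.5.
Government spending = 9 × 1133/6 = 1699.5.
DWL = ½ × 9 × (1133/6 − 1079/6) = 40.5; fraction = 40.5 / 1699.5 = 27/1133.

DWL / government spending = 27/1133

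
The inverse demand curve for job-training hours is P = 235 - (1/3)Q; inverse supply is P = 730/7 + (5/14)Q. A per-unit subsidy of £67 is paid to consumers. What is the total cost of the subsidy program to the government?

Pre-subsidy: 235 - (1/3)Q = 730/7 + (5/14)Q gives Q* = 5490/29 and P* = 4985/29.
With the rebate, buyers effectively pay Pb = Ps − 67, where Ps is the price sellers receive.
On the curves, Pb = 235 - (1/3)Q and Ps = 730/7 + (5/14)Q; the wedge Ps − Pb = 67 gives 730/7 + (5/14)Q − (235 - (1/3)Q) = 67, so Q' = 8304/29.
Then Pb = 235 − (1/3)·(8304/29) = 4047/29 and Ps = 730/7 + (5/14)·(8304/29) = 5990/29.
Government outlay = subsidy × quantity = 67 × 8304/29 = 556368/29.

Government cost = 556368/29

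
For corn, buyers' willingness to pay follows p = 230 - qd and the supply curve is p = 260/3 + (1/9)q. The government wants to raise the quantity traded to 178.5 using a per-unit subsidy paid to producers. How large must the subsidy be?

Required subsidy s = 55 per unit

At q = 178.5, from the demand curve buyers pay pb = 230 − 1·178.5 = 51.5; from the supply curve sellers need ps = 260/3 + (1/9)·178.5 = 106.5.
The subsidy must fill the gap: s = ps − pb = 106.5 − 51.5 = 55.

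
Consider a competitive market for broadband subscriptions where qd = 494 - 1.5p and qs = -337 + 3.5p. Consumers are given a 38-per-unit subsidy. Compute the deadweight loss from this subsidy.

Deadweight loss = 758.1

Pre-subsidy: 494 - 1.5p = -337 + 3.5p gives p* = 166.2, q* = 244.7.
With the rebate, buyers effectively pay pb = ps − 38, where ps is the price sellers receive.
Demand in terms of ps becomes qd = 494 − 1.5(ps − 38) = 551 - 1.5ps. Setting this equal to supply: 551 - 1.5ps = -337 + 3.5ps, so ps = 177.6.
Buyers pay pb = 177.6 − 38 = 139.6; q' = -337 + 3.5·177.6 = 284.6.
The subsidy expands output by 284.6 − 244.7 = 39.9 past the efficient level; on those units the gap between marginal cost and willingness to pay runs from 0 up to 38.
DWL = ½ × 38 × 39.9 = 758.1.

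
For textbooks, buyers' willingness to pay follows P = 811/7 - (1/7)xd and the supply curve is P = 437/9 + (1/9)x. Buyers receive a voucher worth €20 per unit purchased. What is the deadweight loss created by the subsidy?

Pre-subsidy: 811/7 - (1/7)x = 437/9 + (1/9)x gives x* = 265 and P* = 78.
With the rebate, buyers effectively pay Pb = Ps − 20, where Ps is the price sellers receive.
On the curves, Pb = 811/7 - (1/7)x and Ps = 437/9 + (1/9)x; the wedge Ps − Pb = 20 gives 437/9 + (1/9)x − (811/7 - (1/7)x) = 20, so x' = 343.75.
Then Pb = 811/7 − (1/7)·343.75 = 66.75 and Ps = 437/9 + (1/9)·343.75 = 86.75.
The subsidy expands output by 343.75 − 265 = 78.75 past the efficient level; on those units the gap between marginal cost and willingness to pay runs from 0 up to 20.
DWL = ½ × 20 × 78.75 = 787.5.

Deadweight loss = €787.5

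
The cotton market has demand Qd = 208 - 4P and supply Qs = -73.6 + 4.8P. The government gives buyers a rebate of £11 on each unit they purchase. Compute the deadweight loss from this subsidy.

Deadweight loss = £132

Pre-subsidy: 208 - 4P = -73.6 + 4.8P gives P* = 32, Q* = 80.
With the rebate, buyers effectively pay Pb = Ps − 11, where Ps is the price sellers receive.
Demand in terms of Ps becomes Qd = 208 − 4(Ps − 11) = 252 - 4Ps. Setting this equal to supply: 252 - 4Ps = -73.6 + 4.8Ps, so Ps = 37.
Buyers pay Pb = 37 − 11 = 26; Q' = -73.6 + 4.8·37 = 104.
The subsidy expands output by 104 − 80 = 24 past the efficient level; on those units the gap between marginal cost and willingness to pay runs from 0 up to 11.
DWL = ½ × 11 × 24 = 132.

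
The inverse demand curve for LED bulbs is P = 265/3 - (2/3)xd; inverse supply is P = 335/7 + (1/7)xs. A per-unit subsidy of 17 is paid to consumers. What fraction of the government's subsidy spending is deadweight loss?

DWL / government spending = 21/142

Pre-subsidy: 265/3 - (2/3)x = 335/7 + (1/7)x gives x* = 50 and P* = 55.
With the rebate, buyers effectively pay Pb = Ps − 17, where Ps is the price sellers receive.
On the curves, Pb = 265/3 - (2/3)x and Ps = 335/7 + (1/7)x; the wedge Ps − Pb = 17 gives 335/7 + (1/7)x − (265/3 - (2/3)x) = 17, so x' = 71.
Then Pb = 265/3 − (2/3)·71 = 41 and Ps = 335/7 + (1/7)·71 = 58.
ΔCS = ½(50 + 71)(55 − 41) = 847; ΔPS = ½(50 + 71)(58 − 55) = 181.5.
Government spending = 17 × 71 = 1207.
DWL = ½ × 17 × (71 − 50) = 178.5; fraction = 178.5 / 1207 = 21/142.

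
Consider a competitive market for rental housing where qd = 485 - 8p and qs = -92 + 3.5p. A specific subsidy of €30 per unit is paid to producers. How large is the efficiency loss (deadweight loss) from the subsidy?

Pre-subsidy: 485 - 8p = -92 + 3.5p gives p* = 1154/23, q* = 1923/23.
With the subsidy, sellers receive ps = pb + 30 for each unit, where pb is the price buyers pay.
Supply in terms of pb becomes qs = -92 + 3.5(pb + 30) = 13 + 3.5pb. Setting this equal to demand: 485 - 8pb = 13 + 3.5pb, so pb = 944/23.
Sellers receive ps = 944/23 + 30 = 1634/23; q' = 485 − 8·(944/23) = 3603/23.
The subsidy expands output by 3603/23 − 1923/23 = 1680/23 past the efficient level; on those units the gap between marginal cost and willingness to pay runs from 0 up to 30.
DWL = ½ × 30 × 1680/23 = 25200/23.

Deadweight loss = 25200/23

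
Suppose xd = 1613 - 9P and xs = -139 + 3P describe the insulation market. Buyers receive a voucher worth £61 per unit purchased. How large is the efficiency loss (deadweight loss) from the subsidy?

Deadweight loss = £4186.125

Pre-subsidy: 1613 - 9P = -139 + 3P gives P* = 146, x* = 299.
With the rebate, buyers effectively pay Pb = Ps − 61, where Ps is the price sellers receive.
Demand in terms of Ps becomes xd = 1613 − 9(Ps − 61) = 2162 - 9Ps. Setting this equal to supply: 2162 - 9Ps = -139 + 3Ps, so Ps = 191.75.
Buyers pay Pb = 191.75 − 61 = 130.75; x' = -139 + 3·191.75 = 436.25.
The subsidy expands output by 436.25 − 299 = 137.25 past the efficient level; on those units the gap between marginal cost and willingness to pay runs from 0 up to 61.
DWL = ½ × 61 × 137.25 = 4186.125.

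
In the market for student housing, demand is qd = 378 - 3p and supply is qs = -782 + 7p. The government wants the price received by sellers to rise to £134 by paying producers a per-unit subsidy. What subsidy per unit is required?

Required subsidy s = £60 per unit

At a seller price of 134, quantity supplied is -782 + 7·134 = 156.
Buyers absorb 156 only when they pay pb with 378 − 3·pb = 156, i.e. pb = 74.
s = ps − pb = 134 − 74 = 60.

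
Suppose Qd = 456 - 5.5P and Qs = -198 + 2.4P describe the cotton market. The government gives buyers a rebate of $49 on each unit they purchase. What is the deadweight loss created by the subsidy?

Deadweight loss = 158466/79

Pre-subsidy: 456 - 5.5P = -198 + 2.4P gives P* = 6540/79, Q* = 54/79.
With the rebate, buyers effectively pay Pb = Ps − 49, where Ps is the price sellers receive.
Demand in terms of Ps becomes Qd = 456 − 5.5(Ps − 49) = 725.5 - 5.5Ps. Setting this equal to supply: 725.5 - 5.5Ps = -198 + 2.4Ps, so Ps = 9235/79.
Buyers pay Pb = 9235/79 − 49 = 5364/79; Q' = -198 + 2.4·(9235/79) = 6522/79.
The subsidy expands output by 6522/79 − 54/79 = 6468/79 past the efficient level; on those units the gap between marginal cost and willingness to pay runs from 0 up to 49.
DWL = ½ × 49 × 6468/79 = 158466/79.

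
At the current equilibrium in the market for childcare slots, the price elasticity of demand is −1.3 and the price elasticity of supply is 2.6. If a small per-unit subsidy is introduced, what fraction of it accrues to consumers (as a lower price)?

Consumer share = 2/3

For a small subsidy around the equilibrium, the benefit split depends on the relative slopes, which at a point are proportional to the elasticities.
Buyer share = εs/(εs + |εd|) = 2.6/(2.6 + 1.3) = 2/3; seller share = |εd|/(εs + |εd|) = 1/3.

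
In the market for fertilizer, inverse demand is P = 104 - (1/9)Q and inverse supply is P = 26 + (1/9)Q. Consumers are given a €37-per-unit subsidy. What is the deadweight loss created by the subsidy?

Deadweight loss = €3080.25

Pre-subsidy: 104 - (1/9)Q = 26 + (1/9)Q gives Q* = 351 and P* = 65.
With the rebate, buyers effectively pay Pb = Ps − 37, where Ps is the price sellers receive.
On the curves, Pb = 104 - (1/9)Q and Ps = 26 + (1/9)Q; the wedge Ps − Pb = 37 gives 26 + (1/9)Q − (104 - (1/9)Q) = 37, so Q' = 517.5.
Then Pb = 104 − (1/9)·517.5 = 46.5 and Ps = 26 + (1/9)·517.5 = 83.5.
The subsidy expands output by 517.5 − 351 = 166.5 past the efficient level; on those units the gap between marginal cost and willingness to pay runs from 0 up to 37.
DWL = ½ × 37 × 166.5 = 3080.25.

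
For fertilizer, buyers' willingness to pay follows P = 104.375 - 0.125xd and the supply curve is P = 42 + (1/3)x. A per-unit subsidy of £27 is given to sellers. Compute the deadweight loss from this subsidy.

Pre-subsidy: 104.375 - 0.125x = 42 + (1/3)x gives x* = 1497/11 and P* = 961/11.
With the subsidy, sellers receive Ps = Pb + 27 for each unit, where Pb is the price buyers pay.
On the curves, Pb = 104.375 - 0.125x and Ps = 42 + (1/3)x; the wedge Ps − Pb = 27 gives 42 + (1/3)x − (104.375 - 0.125x) = 27, so x' = 195.
Then Pb = 104.375 − 0.125·195 = 80 and Ps = 42 + (1/3)·195 = 107.
The subsidy expands output by 195 − 1497/11 = 648/11 past the efficient level; on those units the gap between marginal cost and willingness to pay runs from 0 up to 27.
DWL = ½ × 27 × 648/11 = 8748/11.

Deadweight loss = 8748/11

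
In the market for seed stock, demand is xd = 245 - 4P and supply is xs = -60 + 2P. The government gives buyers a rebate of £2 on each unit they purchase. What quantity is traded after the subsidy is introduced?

Pre-subsidy: 245 - 4P = -60 + 2P gives P* = 305/6, x* = 125/3.
With the rebate, buyers effectively pay Pb = Ps − 2, where Ps is the price sellers receive.
Demand in terms of Ps becomes xd = 245 − 4(Ps − 2) = 253 - 4Ps. Setting this equal to supply: 253 - 4Ps = -60 + 2Ps, so Ps = 313/6.
Buyers pay Pb = 313/6 − 2 = 301/6; x' = -60 + 2·(313/6) = 133/3.

x' = 133/3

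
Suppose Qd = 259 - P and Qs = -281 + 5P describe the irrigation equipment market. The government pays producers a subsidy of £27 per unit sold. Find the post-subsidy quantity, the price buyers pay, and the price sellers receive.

Pre-subsidy: 259 - P = -281 + 5P gives P* = 90, Q* = 169.
With the subsidy, sellers receive Ps = Pb + 27 for each unit, where Pb is the price buyers pay.
Supply in terms of Pb becomes Qs = -281 + 5(Pb + 27) = -146 + 5Pb. Setting this equal to demand: 259 - Pb = -146 + 5Pb, so Pb = 67.5.
Sellers receive Ps = 67.5 + 27 = 94.5; Q' = 259 − 1·67.5 = 191.5.

Q' = 191.5; buyers pay £67.5; sellers receive £94.5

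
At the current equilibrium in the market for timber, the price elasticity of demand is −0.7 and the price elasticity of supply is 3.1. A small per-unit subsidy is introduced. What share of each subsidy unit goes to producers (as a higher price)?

For a small subsidy around the equilibrium, the benefit split depends on the relative slopes, which at a point are proportional to the elasticities.
Buyer share = εs/(εs + |εd|) = 3.1/(3.1 + 0.7) = 31/38; seller share = |εd|/(εs + |εd|) = 7/38.
So producers capture 7/38 of the subsidy.

Producer share = 7/38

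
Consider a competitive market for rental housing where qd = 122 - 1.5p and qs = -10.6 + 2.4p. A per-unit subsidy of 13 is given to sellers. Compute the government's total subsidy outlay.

Government cost = 1079

Pre-subsidy: 122 - 1.5p = -10.6 + 2.4p gives p* = 34, q* = 71.
With the subsidy, sellers receive ps = pb + 13 for each unit, where pb is the price buyers pay.
Supply in terms of pb becomes qs = -10.6 + 2.4(pb + 13) = 20.6 + 2.4pb. Setting this equal to demand: 122 - 1.5pb = 20.6 + 2.4pb, so pb = 26.
Sellers receive ps = 26 + 13 = 39; q' = 122 − 1.5·26 = 83.
Government outlay = subsidy × quantity = 13 × 83 = 1079.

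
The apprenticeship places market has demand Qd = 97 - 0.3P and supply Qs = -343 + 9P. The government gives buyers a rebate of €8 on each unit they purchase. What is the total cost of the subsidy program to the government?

Pre-subsidy: 97 - 0.3P = -343 + 9P gives P* = 4400/93, Q* = 2567/31.
With the rebate, buyers effectively pay Pb = Ps − 8, where Ps is the price sellers receive.
Demand in terms of Ps becomes Qd = 97 − 0.3(Ps − 8) = 99.4 - 0.3Ps. Setting this equal to supply: 99.4 - 0.3Ps = -343 + 9Ps, so Ps = 4424/93.
Buyers pay Pb = 4424/93 − 8 = 3680/93; Q' = -343 + 9·(4424/93) = 2639/31.
Government outlay = subsidy × quantity = 8 × 2639/31 = 21112/31.

Government cost = 21112/31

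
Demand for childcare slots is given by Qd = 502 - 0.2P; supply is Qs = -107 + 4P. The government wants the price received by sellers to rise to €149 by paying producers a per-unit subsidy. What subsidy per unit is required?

Required subsidy s = €84 per unit

At a seller price of 149, quantity supplied is -107 + 4·149 = 489.
Buyers absorb 489 only when they pay Pb with 502 − 0.2·Pb = 489, i.e. Pb = 65.
s = Ps − Pb = 149 − 65 = 84.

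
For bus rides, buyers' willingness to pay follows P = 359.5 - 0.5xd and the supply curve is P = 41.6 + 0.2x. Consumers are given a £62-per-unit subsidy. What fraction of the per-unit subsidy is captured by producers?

Pre-subsidy: 359.5 - 0.5x = 41.6 + 0.2x gives x* = 3179/7 and P* = 927/7.
With the rebate, buyers effectively pay Pb = Ps − 62, where Ps is the price sellers receive.
On the curves, Pb = 359.5 - 0.5x and Ps = 41.6 + 0.2x; the wedge Ps − Pb = 62 gives 41.6 + 0.2x − (359.5 - 0.5x) = 62, so x' = 3799/7.
Then Pb = 359.5 − 0.5·(3799/7) = 617/7 and Ps = 41.6 + 0.2·(3799/7) = 1051/7.
Buyers' price falls by P* − Pb = 927/7 − 617/7 = 310/7; sellers' price rises by Ps − P* = 1051/7 − 927/7 = 124/7.
So producers capture (124/7)/62 = 2/7 of each unit of subsidy.

Producer share = 2/7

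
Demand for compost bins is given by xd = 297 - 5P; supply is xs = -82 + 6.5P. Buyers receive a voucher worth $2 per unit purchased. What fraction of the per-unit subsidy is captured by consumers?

Pre-subsidy: 297 - 5P = -82 + 6.5P gives P* = 758/23, x* = 3041/23.
With the rebate, buyers effectively pay Pb = Ps − 2, where Ps is the price sellers receive.
Demand in terms of Ps becomes xd = 297 − 5(Ps − 2) = 307 - 5Ps. Setting this equal to supply: 307 - 5Ps = -82 + 6.5Ps, so Ps = 778/23.
Buyers pay Pb = 778/23 − 2 = 732/23; x' = -82 + 6.5·(778/23) = 3171/23.
Buyers' price falls by P* − Pb = 758/23 − 732/23 = 26/23; sellers' price rises by Ps − P* = 778/23 − 758/23 = 20/23.
So consumers capture (26/23)/2 = 13/23 of each unit of subsidy.

Consumer share = 13/23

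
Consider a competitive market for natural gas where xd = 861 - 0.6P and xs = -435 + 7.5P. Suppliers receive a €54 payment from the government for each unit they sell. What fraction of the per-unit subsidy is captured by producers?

Producer share = 2/27

Pre-subsidy: 861 - 0.6P = -435 + 7.5P gives P* = 160, x* = 765.
With the subsidy, sellers receive Ps = Pb + 54 for each unit, where Pb is the price buyers pay.
Supply in terms of Pb becomes xs = -435 + 7.5(Pb + 54) = -30 + 7.5Pb. Setting this equal to demand: 861 - 0.6Pb = -30 + 7.5Pb, so Pb = 110.
Sellers receive Ps = 110 + 54 = 164; x' = 861 − 0.6·110 = 795.
Buyers' price falls by P* − Pb = 160 − 110 = 50; sellers' price rises by Ps − P* = 164 − 160 = 4.
So producers capture 4/54 = 2/27 of each unit of subsidy.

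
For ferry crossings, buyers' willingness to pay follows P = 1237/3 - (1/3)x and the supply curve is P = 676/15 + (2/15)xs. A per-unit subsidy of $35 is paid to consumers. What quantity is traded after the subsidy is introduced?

x' = 862

Pre-subsidy: 1237/3 - (1/3)x = 676/15 + (2/15)x gives x* = 787 and P* = 150.
With the rebate, buyers effectively pay Pb = Ps − 35, where Ps is the price sellers receive.
On the curves, Pb = 1237/3 - (1/3)x and Ps = 676/15 + (2/15)x; the wedge Ps − Pb = 35 gives 676/15 + (2/15)x − (1237/3 - (1/3)x) = 35, so x' = 862.
Then Pb = 1237/3 − (1/3)·862 = 125 and Ps = 676/15 + (2/15)·862 = 160.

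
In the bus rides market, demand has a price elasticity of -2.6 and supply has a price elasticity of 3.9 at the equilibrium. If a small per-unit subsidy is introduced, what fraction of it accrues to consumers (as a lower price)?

For a small subsidy around the equilibrium, the benefit split depends on the relative slopes, which at a point are proportional to the elasticities.
Buyer share = εs/(εs + |εd|) = 3.9/(3.9 + 2.6) = 0.6; seller share = |εd|/(εs + |εd|) = 0.4.

Consumer share = 0.6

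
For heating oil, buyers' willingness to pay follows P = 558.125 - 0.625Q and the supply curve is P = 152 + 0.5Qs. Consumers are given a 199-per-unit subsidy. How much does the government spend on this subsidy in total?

Government cost = 963359/9

Pre-subsidy: 558.125 - 0.625Q = 152 + 0.5Q gives Q* = 361 and P* = 332.5.
With the rebate, buyers effectively pay Pb = Ps − 199, where Ps is the price sellers receive.
On the curves, Pb = 558.125 - 0.625Q and Ps = 152 + 0.5Q; the wedge Ps − Pb = 199 gives 152 + 0.5Q − (558.125 - 0.625Q) = 199, so Q' = 4841/9.
Then Pb = 558.125 − 0.625·(4841/9) = 3995/18 and Ps = 152 + 0.5·(4841/9) = 7577/18.
Government outlay = subsidy × quantity = 199 × 4841/9 = 963359/9.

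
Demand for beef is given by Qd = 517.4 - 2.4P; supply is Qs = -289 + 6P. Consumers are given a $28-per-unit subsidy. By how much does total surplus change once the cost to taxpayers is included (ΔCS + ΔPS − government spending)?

Pre-subsidy: 517.4 - 2.4P = -289 + 6P gives P* = 96, Q* = 287.
With the rebate, buyers effectively pay Pb = Ps − 28, where Ps is the price sellers receive.
Demand in terms of Ps becomes Qd = 517.4 − 2.4(Ps − 28) = 584.6 - 2.4Ps. Setting this equal to supply: 584.6 - 2.4Ps = -289 + 6Ps, so Ps = 104.
Buyers pay Pb = 104 − 28 = 76; Q' = -289 + 6·104 = 335.
ΔCS = ½(287 + 335)(96 − 76) = 6220; ΔPS = ½(287 + 335)(104 − 96) = 2488.
Government spending = 28 × 335 = 9380.
Net change = 6220 + 2488 − 9380 = -672. The loss equals the DWL triangle ½·28·48.

Net change in total surplus = -$672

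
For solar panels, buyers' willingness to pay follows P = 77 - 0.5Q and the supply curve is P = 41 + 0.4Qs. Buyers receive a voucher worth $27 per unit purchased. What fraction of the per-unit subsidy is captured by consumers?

Pre-subsidy: 77 - 0.5Q = 41 + 0.4Q gives Q* = 40 and P* = 57.
With the rebate, buyers effectively pay Pb = Ps − 27, where Ps is the price sellers receive.
On the curves, Pb = 77 - 0.5Q and Ps = 41 + 0.4Q; the wedge Ps − Pb = 27 gives 41 + 0.4Q − (77 - 0.5Q) = 27, so Q' = 70.
Then Pb = 77 − 0.5·70 = 42 and Ps = 41 + 0.4·70 = 69.
Buyers' price falls by P* − Pb = 57 − 42 = 15; sellers' price rises by Ps − P* = 69 − 57 = 12.
So consumers capture 15/27 = 5/9 of each unit of subsidy.

Consumer share = 5/9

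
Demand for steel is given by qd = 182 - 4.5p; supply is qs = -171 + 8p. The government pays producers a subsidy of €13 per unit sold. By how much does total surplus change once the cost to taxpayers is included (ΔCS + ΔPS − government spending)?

Pre-subsidy: 182 - 4.5p = -171 + 8p gives p* = 28.24, q* = 54.92.
With the subsidy, sellers receive ps = pb + 13 for each unit, where pb is the price buyers pay.
Supply in terms of pb becomes qs = -171 + 8(pb + 13) = -67 + 8pb. Setting this equal to demand: 182 - 4.5pb = -67 + 8pb, so pb = 19.92.
Sellers receive ps = 19.92 + 13 = 32.92; q' = 182 − 4.5·19.92 = 92.36.
ΔCS = ½(54.92 + 92.36)(28.24 − 19.92) = 612.6848; ΔPS = ½(54.92 + 92.36)(32.92 − 28.24) = 344.6352.
Government spending = 13 × 92.36 = 1200.68.
Net change = 612.6848 + 344.6352 − 1200.68 = -243.36. The loss equals the DWL triangle ½·13·37.44.

Net change in total surplus = -€243.36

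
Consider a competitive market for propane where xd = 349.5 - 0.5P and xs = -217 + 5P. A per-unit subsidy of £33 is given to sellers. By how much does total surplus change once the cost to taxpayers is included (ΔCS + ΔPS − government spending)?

Net change in total surplus = -£247.5

Pre-subsidy: 349.5 - 0.5P = -217 + 5P gives P* = 103, x* = 298.
With the subsidy, sellers receive Ps = Pb + 33 for each unit, where Pb is the price buyers pay.
Supply in terms of Pb becomes xs = -217 + 5(Pb + 33) = -52 + 5Pb. Setting this equal to demand: 349.5 - 0.5Pb = -52 + 5Pb, so Pb = 73.
Sellers receive Ps = 73 + 33 = 106; x' = 349.5 − 0.5·73 = 313.
ΔCS = ½(298 + 313)(103 − 73) = 9165; ΔPS = ½(298 + 313)(106 − 103) = 916.5.
Government spending = 33 × 313 = 10329.
Net change = 9165 + 916.5 − 10329 = -247.5. The loss equals the DWL triangle ½·33·15.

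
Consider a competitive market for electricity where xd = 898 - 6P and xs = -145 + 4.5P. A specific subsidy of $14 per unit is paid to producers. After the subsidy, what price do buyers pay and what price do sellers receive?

Buyers pay 280/3; sellers receive 322/3

Pre-subsidy: 898 - 6P = -145 + 4.5P gives P* = 298/3, x* = 302.
With the subsidy, sellers receive Ps = Pb + 14 for each unit, where Pb is the price buyers pay.
Supply in terms of Pb becomes xs = -145 + 4.5(Pb + 14) = -82 + 4.5Pb. Setting this equal to demand: 898 - 6Pb = -82 + 4.5Pb, so Pb = 280/3.
Sellers receive Ps = 280/3 + 14 = 322/3; x' = 898 − 6·(280/3) = 338.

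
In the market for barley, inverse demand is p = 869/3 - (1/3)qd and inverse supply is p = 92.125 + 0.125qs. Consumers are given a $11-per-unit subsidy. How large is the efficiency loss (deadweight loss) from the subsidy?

Deadweight loss = $132

Pre-subsidy: 869/3 - (1/3)q = 92.125 + 0.125q gives q* = 431 and p* = 146.
With the rebate, buyers effectively pay pb = ps − 11, where ps is the price sellers receive.
On the curves, pb = 869/3 - (1/3)q and ps = 92.125 + 0.125q; the wedge ps − pb = 11 gives 92.125 + 0.125q − (869/3 - (1/3)q) = 11, so q' = 455.
Then pb = 869/3 − (1/3)·455 = 138 and ps = 92.125 + 0.125·455 = 149.
The subsidy expands output by 455 − 431 = 24 past the efficient level; on those units the gap between marginal cost and willingness to pay runs from 0 up to 11.
DWL = ½ × 11 × 24 = 132.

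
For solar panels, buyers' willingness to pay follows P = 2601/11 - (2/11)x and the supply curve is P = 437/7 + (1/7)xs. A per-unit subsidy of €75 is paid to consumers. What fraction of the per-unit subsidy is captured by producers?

Producer share = 0.44

Pre-subsidy: 2601/11 - (2/11)x = 437/7 + (1/7)x gives x* = 536 and P* = 139.
With the rebate, buyers effectively pay Pb = Ps − 75, where Ps is the price sellers receive.
On the curves, Pb = 2601/11 - (2/11)x and Ps = 437/7 + (1/7)x; the wedge Ps − Pb = 75 gives 437/7 + (1/7)x − (2601/11 - (2/11)x) = 75, so x' = 767.
Then Pb = 2601/11 − (2/11)·767 = 97 and Ps = 437/7 + (1/7)·767 = 172.
Buyers' price falls by P* − Pb = 139 − 97 = 42; sellers' price rises by Ps − P* = 172 − 139 = 33.
So producers capture 33/75 = 0.44 of each unit of subsidy.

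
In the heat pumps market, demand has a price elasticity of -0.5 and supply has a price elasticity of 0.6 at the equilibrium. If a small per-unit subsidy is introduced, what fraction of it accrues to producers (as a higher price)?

Producer share = 5/11

For a small subsidy around the equilibrium, the benefit split depends on the relative slopes, which at a point are proportional to the elasticities.
Buyer share = εs/(εs + |εd|) = 0.6/(0.6 + 0.5) = 6/11; seller share = |εd|/(εs + |εd|) = 5/11.
So producers capture 5/11 of the subsidy.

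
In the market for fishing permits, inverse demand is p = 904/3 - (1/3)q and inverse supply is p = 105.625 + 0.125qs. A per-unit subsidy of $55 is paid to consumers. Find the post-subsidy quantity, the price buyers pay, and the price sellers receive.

q' = 547; buyers pay $119; sellers receive $174

Pre-subsidy: 904/3 - (1/3)q = 105.625 + 0.125q gives q* = 427 and p* = 159.
With the rebate, buyers effectively pay pb = ps − 55, where ps is the price sellers receive.
On the curves, pb = 904/3 - (1/3)q and ps = 105.625 + 0.125q; the wedge ps − pb = 55 gives 105.625 + 0.125q − (904/3 - (1/3)q) = 55, so q' = 547.
Then pb = 904/3 − (1/3)·547 = 119 and ps = 105.625 + 0.125·547 = 174.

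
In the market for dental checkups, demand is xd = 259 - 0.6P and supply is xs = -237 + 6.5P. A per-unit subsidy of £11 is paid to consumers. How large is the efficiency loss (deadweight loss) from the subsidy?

Pre-subsidy: 259 - 0.6P = -237 + 6.5P gives P* = 4960/71, x* = 15413/71.
With the rebate, buyers effectively pay Pb = Ps − 11, where Ps is the price sellers receive.
Demand in terms of Ps becomes xd = 259 − 0.6(Ps − 11) = 265.6 - 0.6Ps. Setting this equal to supply: 265.6 - 0.6Ps = -237 + 6.5Ps, so Ps = 5026/71.
Buyers pay Pb = 5026/71 − 11 = 4245/71; x' = -237 + 6.5·(5026/71) = 15842/71.
The subsidy expands output by 15842/71 − 15413/71 = 429/71 past the efficient level; on those units the gap between marginal cost and willingness to pay runs from 0 up to 11.
DWL = ½ × 11 × 429/71 = 4719/142.

Deadweight loss = 4719/142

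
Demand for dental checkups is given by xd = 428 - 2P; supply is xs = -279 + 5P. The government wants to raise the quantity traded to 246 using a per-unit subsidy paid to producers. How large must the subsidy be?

Required subsidy s = 14 per unit

At x = 246, invert demand for the buyer price: Pb = (428 − 246)/2 = 91; invert supply for the seller price: Ps = (246 − (-279))/5 = 105.
The subsidy must fill the gap: s = Ps − Pb = 105 − 91 = 14.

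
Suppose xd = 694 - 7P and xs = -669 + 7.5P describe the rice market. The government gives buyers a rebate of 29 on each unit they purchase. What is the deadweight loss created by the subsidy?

Deadweight loss = 1522.5

Pre-subsidy: 694 - 7P = -669 + 7.5P gives P* = 94, x* = 36.
With the rebate, buyers effectively pay Pb = Ps − 29, where Ps is the price sellers receive.
Demand in terms of Ps becomes xd = 694 − 7(Ps − 29) = 897 - 7Ps. Setting this equal to supply: 897 - 7Ps = -669 + 7.5Ps, so Ps = 108.
Buyers pay Pb = 108 − 29 = 79; x' = -669 + 7.5·108 = 141.
The subsidy expands output by 141 − 36 = 105 past the efficient level; on those units the gap between marginal cost and willingness to pay runs from 0 up to 29.
DWL = ½ × 29 × 105 = 1522.5.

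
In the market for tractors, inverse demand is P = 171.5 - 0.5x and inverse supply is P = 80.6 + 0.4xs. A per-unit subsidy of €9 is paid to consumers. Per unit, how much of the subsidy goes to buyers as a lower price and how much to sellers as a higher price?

Pre-subsidy: 171.5 - 0.5x = 80.6 + 0.4x gives x* = 101 and P* = 121.
With the rebate, buyers effectively pay Pb = Ps − 9, where Ps is the price sellers receive.
On the curves, Pb = 171.5 - 0.5x and Ps = 80.6 + 0.4x; the wedge Ps − Pb = 9 gives 80.6 + 0.4x − (171.5 - 0.5x) = 9, so x' = 111.
Then Pb = 171.5 − 0.5·111 = 116 and Ps = 80.6 + 0.4·111 = 125.
Buyers' price falls by P* − Pb = 121 − 116 = 5; sellers' price rises by Ps − P* = 125 − 121 = 4.

Buyers gain €5 per unit; sellers gain €4 per unit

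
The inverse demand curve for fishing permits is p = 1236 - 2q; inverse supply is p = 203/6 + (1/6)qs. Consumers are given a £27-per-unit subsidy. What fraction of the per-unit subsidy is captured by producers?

Pre-subsidy: 1236 - 2q = 203/6 + (1/6)q gives q* = 7213/13 and p* = 1642/13.
With the rebate, buyers effectively pay pb = ps − 27, where ps is the price sellers receive.
On the curves, pb = 1236 - 2q and ps = 203/6 + (1/6)q; the wedge ps − pb = 27 gives 203/6 + (1/6)q − (1236 - 2q) = 27, so q' = 7375/13.
Then pb = 1236 − 2·(7375/13) = 1318/13 and ps = 203/6 + (1/6)·(7375/13) = 1669/13.
Buyers' price falls by p* − pb = 1642/13 − 1318/13 = 324/13; sellers' price rises by ps − p* = 1669/13 − 1642/13 = 27/13.
So producers capture (27/13)/27 = 1/13 of each unit of subsidy.

Producer share = 1/13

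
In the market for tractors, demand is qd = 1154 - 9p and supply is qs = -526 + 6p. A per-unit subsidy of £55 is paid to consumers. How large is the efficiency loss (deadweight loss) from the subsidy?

Pre-subsidy: 1154 - 9p = -526 + 6p gives p* = 112, q* = 146.
With the rebate, buyers effectively pay pb = ps − 55, where ps is the price sellers receive.
Demand in terms of ps becomes qd = 1154 − 9(ps − 55) = 1649 - 9ps. Setting this equal to supply: 1649 - 9ps = -526 + 6ps, so ps = 145.
Buyers pay pb = 145 − 55 = 90; q' = -526 + 6·145 = 344.
The subsidy expands output by 344 − 146 = 198 past the efficient level; on those units the gap between marginal cost and willingness to pay runs from 0 up to 55.
DWL = ½ × 55 × 198 = 5445.

Deadweight loss = £5445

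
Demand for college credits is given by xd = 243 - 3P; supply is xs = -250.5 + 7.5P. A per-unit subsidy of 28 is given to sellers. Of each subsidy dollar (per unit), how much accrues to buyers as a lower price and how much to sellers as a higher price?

Buyers gain 20 per unit; sellers gain 8 per unit

Pre-subsidy: 243 - 3P = -250.5 + 7.5P gives P* = 47, x* = 102.
With the subsidy, sellers receive Ps = Pb + 28 for each unit, where Pb is the price buyers pay.
Supply in terms of Pb becomes xs = -250.5 + 7.5(Pb + 28) = -40.5 + 7.5Pb. Setting this equal to demand: 243 - 3Pb = -40.5 + 7.5Pb, so Pb = 27.
Sellers receive Ps = 27 + 28 = 55; x' = 243 − 3·27 = 162.
Buyers' price falls by P* − Pb = 47 − 27 = 20; sellers' price rises by Ps − P* = 55 − 47 = 8.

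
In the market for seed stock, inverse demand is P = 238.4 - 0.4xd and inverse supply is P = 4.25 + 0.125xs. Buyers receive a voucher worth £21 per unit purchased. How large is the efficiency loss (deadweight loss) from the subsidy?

Pre-subsidy: 238.4 - 0.4x = 4.25 + 0.125x gives x* = 446 and P* = 60.
With the rebate, buyers effectively pay Pb = Ps − 21, where Ps is the price sellers receive.
On the curves, Pb = 238.4 - 0.4x and Ps = 4.25 + 0.125x; the wedge Ps − Pb = 21 gives 4.25 + 0.125x − (238.4 - 0.4x) = 21, so x' = 486.
Then Pb = 238.4 − 0.4·486 = 44 and Ps = 4.25 + 0.125·486 = 65.
The subsidy expands output by 486 − 446 = 40 past the efficient level; on those units the gap between marginal cost and willingness to pay runs from 0 up to 21.
DWL = ½ × 21 × 40 = 420.

Deadweight loss = £420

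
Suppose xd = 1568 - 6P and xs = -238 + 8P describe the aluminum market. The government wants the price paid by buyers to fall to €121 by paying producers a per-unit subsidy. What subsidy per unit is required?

Required subsidy s = €14 per unit

At a buyer price of 121, quantity demanded is 1568 − 6·121 = 842.
Sellers supply 842 only when they receive Ps with -238 + 8·Ps = 842, i.e. Ps = 135.
s = Ps − Pb = 135 − 121 = 14.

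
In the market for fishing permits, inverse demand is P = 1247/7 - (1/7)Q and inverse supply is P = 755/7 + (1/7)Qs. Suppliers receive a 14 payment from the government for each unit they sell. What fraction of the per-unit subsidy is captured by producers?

Producer share = 0.5

Pre-subsidy: 1247/7 - (1/7)Q = 755/7 + (1/7)Q gives Q* = 246 and P* = 143.
With the subsidy, sellers receive Ps = Pb + 14 for each unit, where Pb is the price buyers pay.
On the curves, Pb = 1247/7 - (1/7)Q and Ps = 755/7 + (1/7)Q; the wedge Ps − Pb = 14 gives 755/7 + (1/7)Q − (1247/7 - (1/7)Q) = 14, so Q' = 295.
Then Pb = 1247/7 − (1/7)·295 = 136 and Ps = 755/7 + (1/7)·295 = 150.
Buyers' price falls by P* − Pb = 143 − 136 = 7; sellers' price rises by Ps − P* = 150 − 143 = 7.
So producers capture 7/14 = 0.5 of each unit of subsidy.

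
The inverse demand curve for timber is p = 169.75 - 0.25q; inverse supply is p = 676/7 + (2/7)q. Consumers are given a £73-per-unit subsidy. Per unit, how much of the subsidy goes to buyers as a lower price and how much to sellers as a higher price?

Pre-subsidy: 169.75 - 0.25q = 676/7 + (2/7)q gives q* = 136.6 and p* = 135.6.
With the rebate, buyers effectively pay pb = ps − 73, where ps is the price sellers receive.
On the curves, pb = 169.75 - 0.25q and ps = 676/7 + (2/7)q; the wedge ps − pb = 73 gives 676/7 + (2/7)q − (169.75 - 0.25q) = 73, so q' = 4093/15.
Then pb = 169.75 − 0.25·(4093/15) = 1523/15 and ps = 676/7 + (2/7)·(4093/15) = 2618/15.
Buyers' price falls by p* − pb = 135.6 − 1523/15 = 511/15; sellers' price rises by ps − p* = 2618/15 − 135.6 = 584/15.

Buyers gain 511/15 per unit; sellers gain 584/15 per unit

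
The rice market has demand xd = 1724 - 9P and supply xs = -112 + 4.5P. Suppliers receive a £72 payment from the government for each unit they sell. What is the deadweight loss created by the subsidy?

Pre-subsidy: 1724 - 9P = -112 + 4.5P gives P* = 136, x* = 500.
With the subsidy, sellers receive Ps = Pb + 72 for each unit, where Pb is the price buyers pay.
Supply in terms of Pb becomes xs = -112 + 4.5(Pb + 72) = 212 + 4.5Pb. Setting this equal to demand: 1724 - 9Pb = 212 + 4.5Pb, so Pb = 112.
Sellers receive Ps = 112 + 72 = 184; x' = 1724 − 9·112 = 716.
The subsidy expands output by 716 − 500 = 216 past the efficient level; on those units the gap between marginal cost and willingness to pay runs from 0 up to 72.
DWL = ½ × 72 × 216 = 7776.

Deadweight loss = £7776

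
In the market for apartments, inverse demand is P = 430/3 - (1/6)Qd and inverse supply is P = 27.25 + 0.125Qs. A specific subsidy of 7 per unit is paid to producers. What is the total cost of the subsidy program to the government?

Government cost = 2954

Pre-subsidy: 430/3 - (1/6)Q = 27.25 + 0.125Q gives Q* = 398 and P* = 77.
With the subsidy, sellers receive Ps = Pb + 7 for each unit, where Pb is the price buyers pay.
On the curves, Pb = 430/3 - (1/6)Q and Ps = 27.25 + 0.125Q; the wedge Ps − Pb = 7 gives 27.25 + 0.125Q − (430/3 - (1/6)Q) = 7, so Q' = 422.
Then Pb = 430/3 − (1/6)·422 = 73 and Ps = 27.25 + 0.125·422 = 80.
Government outlay = subsidy × quantity = 7 × 422 = 2954.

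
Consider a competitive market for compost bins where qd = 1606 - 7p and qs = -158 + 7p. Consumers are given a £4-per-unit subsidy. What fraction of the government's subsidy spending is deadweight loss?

DWL / government spending = 7/738

Pre-subsidy: 1606 - 7p = -158 + 7p gives p* = 126, q* = 724.
With the rebate, buyers effectively pay pb = ps − 4, where ps is the price sellers receive.
Demand in terms of ps becomes qd = 1606 − 7(ps − 4) = 1634 - 7ps. Setting this equal to supply: 1634 - 7ps = -158 + 7ps, so ps = 128.
Buyers pay pb = 128 − 4 = 124; q' = -158 + 7·128 = 738.
ΔCS = ½(724 + 738)(126 − 124) = 1462; ΔPS = ½(724 + 738)(128 − 126) = 1462.
Government spending = 4 × 738 = 2952.
DWL = ½ × 4 × (738 − 724) = 28; fraction = 28 / 2952 = 7/738.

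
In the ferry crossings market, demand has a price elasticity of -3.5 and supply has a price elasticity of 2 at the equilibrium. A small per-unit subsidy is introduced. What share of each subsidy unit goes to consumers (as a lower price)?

For a small subsidy around the equilibrium, the benefit split depends on the relative slopes, which at a point are proportional to the elasticities.
Buyer share = εs/(εs + |εd|) = 2/(2 + 3.5) = 4/11; seller share = |εd|/(εs + |εd|) = 7/11.

Consumer share = 4/11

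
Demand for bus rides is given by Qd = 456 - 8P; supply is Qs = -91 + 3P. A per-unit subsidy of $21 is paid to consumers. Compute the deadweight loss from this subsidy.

Pre-subsidy: 456 - 8P = -91 + 3P gives P* = 547/11, Q* = 640/11.
With the rebate, buyers effectively pay Pb = Ps − 21, where Ps is the price sellers receive.
Demand in terms of Ps becomes Qd = 456 − 8(Ps − 21) = 624 - 8Ps. Setting this equal to supply: 624 - 8Ps = -91 + 3Ps, so Ps = 65.
Buyers pay Pb = 65 − 21 = 44; Q' = -91 + 3·65 = 104.
The subsidy expands output by 104 − 640/11 = 504/11 past the efficient level; on those units the gap between marginal cost and willingness to pay runs from 0 up to 21.
DWL = ½ × 21 × 504/11 = 5292/11.

Deadweight loss = 5292/11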